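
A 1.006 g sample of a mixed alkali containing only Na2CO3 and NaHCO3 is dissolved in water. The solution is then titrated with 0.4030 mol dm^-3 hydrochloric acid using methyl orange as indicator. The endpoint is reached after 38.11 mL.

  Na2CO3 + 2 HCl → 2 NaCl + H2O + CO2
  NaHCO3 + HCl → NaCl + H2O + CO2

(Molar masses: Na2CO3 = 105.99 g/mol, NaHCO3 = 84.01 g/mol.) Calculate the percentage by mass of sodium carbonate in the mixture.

n(HCl) = 0.03811 × 0.4030 = 0.01536 mol
Let x = n(Na2CO3), y = n(NaHCO3).
Titrant: 2x + 1y = 0.01536;  mass: 105.99x + 84.01y = 1.006
Solving, x = 4.583 × 10^-3 mol, y = 6.193 × 10^-3 mol
mass of Na2CO3 = 4.583 × 10^-3 × 105.99 = 0.4857 g
% Na2CO3 = 0.4857 / 1.006 × 100 = 48.28 %

48.28 %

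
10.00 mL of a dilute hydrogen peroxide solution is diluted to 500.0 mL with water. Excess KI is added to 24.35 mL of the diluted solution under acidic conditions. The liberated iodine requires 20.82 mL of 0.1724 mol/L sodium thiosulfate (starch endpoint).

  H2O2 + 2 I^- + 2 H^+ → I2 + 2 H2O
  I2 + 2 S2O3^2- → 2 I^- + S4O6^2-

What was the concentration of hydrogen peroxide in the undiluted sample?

3.685 mol/L

n(S2O3^2-) = 0.02082 × 0.1724 = 3.589 × 10^-3 mol
n(I2) = n(S2O3^2-)/2 = 1.795 × 10^-3 mol
n(H2O2) in the aliquot = 1.795 × 10^-3 mol (1:1 ratio)
[H2O2]_dilute = 1.795 × 10^-3 / 0.02435 = 0.07370 mol/L
[H2O2]_original = 0.07370 × 500.0/10.00 = 3.685 mol/L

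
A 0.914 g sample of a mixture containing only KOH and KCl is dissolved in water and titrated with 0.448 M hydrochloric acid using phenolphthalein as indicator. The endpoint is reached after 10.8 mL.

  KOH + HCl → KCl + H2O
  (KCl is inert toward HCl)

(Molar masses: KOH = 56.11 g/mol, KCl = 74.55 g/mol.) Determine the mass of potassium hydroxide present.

0.271 g

n(HCl) = 0.0108 × 0.448 = 4.84 × 10^-3 mol
Let x = n(KOH), y = n(KCl).
Titrant: 1x = 4.84 × 10^-3;  mass: 56.11x + 74.55y = 0.914
Solving, x = 4.84 × 10^-3 mol, y = 8.62 × 10^-3 mol
mass of KOH = 4.84 × 10^-3 × 56.11 = 0.271 g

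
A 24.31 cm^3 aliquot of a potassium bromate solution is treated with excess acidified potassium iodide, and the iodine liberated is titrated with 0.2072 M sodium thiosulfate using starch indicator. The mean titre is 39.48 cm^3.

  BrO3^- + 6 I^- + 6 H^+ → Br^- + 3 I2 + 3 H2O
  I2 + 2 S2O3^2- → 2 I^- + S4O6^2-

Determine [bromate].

0.05608 M

n(S2O3^2-) = 0.03948 × 0.2072 = 8.180 × 10^-3 mol
n(I2) = n(S2O3^2-)/2 = 4.090 × 10^-3 mol
From the 1:3 ratio, n(BrO3^-) in the aliquot = 1/3 × 4.090 × 10^-3 = 1.363 × 10^-3 mol
[BrO3^-] = 1.363 × 10^-3 / 0.02431 = 0.05608 mol/L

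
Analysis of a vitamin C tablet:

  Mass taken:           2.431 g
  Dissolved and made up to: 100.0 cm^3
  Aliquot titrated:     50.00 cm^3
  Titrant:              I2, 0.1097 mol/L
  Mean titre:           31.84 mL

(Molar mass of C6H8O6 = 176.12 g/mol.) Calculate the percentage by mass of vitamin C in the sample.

C6H8O6 + I2 → C6H6O6 + 2 HI
n(I2) per titration = 0.03184 × 0.1097 = 3.493 × 10^-3 mol
n(C6H8O6) in each aliquot = 3.493 × 10^-3 mol (1:1 ratio)
n(C6H8O6) in the whole flask = 3.493 × 10^-3 × 100.0/50.00 = 6.986 × 10^-3 mol
mass of C6H8O6 = 6.986 × 10^-3 × 176.12 = 1.230 g
% C6H8O6 = 1.230 / 2.431 × 100 = 50.61 %

50.61 %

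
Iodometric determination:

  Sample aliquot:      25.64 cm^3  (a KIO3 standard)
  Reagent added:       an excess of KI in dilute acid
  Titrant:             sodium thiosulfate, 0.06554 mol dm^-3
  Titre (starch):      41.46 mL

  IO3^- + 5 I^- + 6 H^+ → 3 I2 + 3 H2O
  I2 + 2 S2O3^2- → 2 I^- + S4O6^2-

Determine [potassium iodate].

0.01766 mol/L

n(S2O3^2-) = 0.04146 × 0.06554 = 2.717 × 10^-3 mol
n(I2) = n(S2O3^2-)/2 = 1.359 × 10^-3 mol
From the 1:3 ratio, n(IO3^-) in the aliquot = 1/3 × 1.359 × 10^-3 = 4.529 × 10^-4 mol
[IO3^-] = 4.529 × 10^-4 / 0.02564 = 0.01766 mol/L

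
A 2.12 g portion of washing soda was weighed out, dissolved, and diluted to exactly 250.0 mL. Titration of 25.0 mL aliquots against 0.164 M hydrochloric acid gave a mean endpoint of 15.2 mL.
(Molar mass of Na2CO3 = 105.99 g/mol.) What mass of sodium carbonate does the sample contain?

1.32 g

Na2CO3 + 2 HCl → 2 NaCl + H2O + CO2
n(HCl) per titration = 0.0152 × 0.164 = 2.49 × 10^-3 mol
From the 1:2 ratio, n(Na2CO3) in each aliquot = 1/2 × 2.49 × 10^-3 = 1.25 × 10^-3 mol
n(Na2CO3) in the whole flask = 1.25 × 10^-3 × 250.0/25.0 = 0.0125 mol
mass of Na2CO3 = 0.0125 × 105.99 = 1.32 g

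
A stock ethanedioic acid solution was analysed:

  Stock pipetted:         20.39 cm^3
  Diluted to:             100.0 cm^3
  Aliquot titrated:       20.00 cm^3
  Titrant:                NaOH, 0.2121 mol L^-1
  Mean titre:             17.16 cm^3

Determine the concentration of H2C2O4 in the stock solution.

0.4463 mol/L

H2C2O4 + 2 NaOH → Na2C2O4 + 2 H2O
n(NaOH) = 0.01716 × 0.2121 = 3.640 × 10^-3 mol
From the 1:2 ratio, n(H2C2O4) in the aliquot = 1/2 × 3.640 × 10^-3 = 1.820 × 10^-3 mol
[H2C2O4]_dilute = 1.820 × 10^-3 / 0.02000 = 0.09099 mol/L
Dilution factor = 100.0 / 20.39 = 4.904
[H2C2O4]_stock = 0.09099 × 4.904 = 0.4463 mol/L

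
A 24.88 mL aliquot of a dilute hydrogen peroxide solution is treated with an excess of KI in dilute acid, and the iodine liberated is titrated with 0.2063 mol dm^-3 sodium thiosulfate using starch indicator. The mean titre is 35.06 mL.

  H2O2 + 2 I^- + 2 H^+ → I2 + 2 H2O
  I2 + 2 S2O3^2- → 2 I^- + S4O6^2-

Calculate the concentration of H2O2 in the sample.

n(S2O3^2-) = 0.03506 × 0.2063 = 7.233 × 10^-3 mol
n(I2) = n(S2O3^2-)/2 = 3.616 × 10^-3 mol
n(H2O2) in the aliquot = 3.616 × 10^-3 mol (1:1 ratio)
[H2O2] = 3.616 × 10^-3 / 0.02488 = 0.1454 mol/L

0.1454 mol/L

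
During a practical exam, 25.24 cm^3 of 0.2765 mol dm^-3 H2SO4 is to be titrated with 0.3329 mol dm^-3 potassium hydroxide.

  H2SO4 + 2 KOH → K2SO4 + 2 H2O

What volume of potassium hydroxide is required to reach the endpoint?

n(H2SO4) = 0.02524 L × 0.2765 mol/L = 6.979 × 10^-3 mol
From the 2:1 stoichiometry, n(KOH) = 2/1 × 6.979 × 10^-3 = 0.01396 mol
V(KOH) = 0.01396 mol / 0.3329 mol/L = 0.04193 L = 41.93 mL

41.93 mL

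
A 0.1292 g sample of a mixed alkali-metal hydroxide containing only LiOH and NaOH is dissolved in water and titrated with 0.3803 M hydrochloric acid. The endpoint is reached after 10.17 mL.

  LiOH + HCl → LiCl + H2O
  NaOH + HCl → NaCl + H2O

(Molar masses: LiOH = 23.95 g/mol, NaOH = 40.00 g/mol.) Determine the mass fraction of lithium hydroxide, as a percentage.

n(HCl) = 0.01017 × 0.3803 = 3.868 × 10^-3 mol
Let x = n(LiOH), y = n(NaOH).
Titrant: 1x + 1y = 3.868 × 10^-3;  mass: 23.95x + 40.00y = 0.1292
Solving, x = 1.589 × 10^-3 mol, y = 2.278 × 10^-3 mol
mass of LiOH = 1.589 × 10^-3 × 23.95 = 0.03806 g
% LiOH = 0.03806 / 0.1292 × 100 = 29.46 %

29.46 %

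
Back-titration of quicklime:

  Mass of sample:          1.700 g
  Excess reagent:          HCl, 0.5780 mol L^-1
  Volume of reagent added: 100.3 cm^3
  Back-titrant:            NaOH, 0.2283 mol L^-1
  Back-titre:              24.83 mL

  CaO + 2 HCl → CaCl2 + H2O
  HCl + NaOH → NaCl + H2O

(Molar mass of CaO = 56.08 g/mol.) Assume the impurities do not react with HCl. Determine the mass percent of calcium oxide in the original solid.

n(HCl) added = 0.1003 × 0.5780 = 0.05797 mol
n(NaOH) used in back-titration = 0.02483 × 0.2283 = 5.669 × 10^-3 mol
n(HCl) left over = 5.669 × 10^-3 mol (1:1 ratio)
n(HCl) consumed by analyte = 0.05797 − 5.669 × 10^-3 = 0.05230 mol
From the 1:2 ratio, n(CaO) = 1/2 × 0.05230 = 0.02615 mol
mass of CaO = 0.02615 × 56.08 = 1.467 g
% CaO = 1.467 / 1.700 × 100 = 86.27 %

86.27 %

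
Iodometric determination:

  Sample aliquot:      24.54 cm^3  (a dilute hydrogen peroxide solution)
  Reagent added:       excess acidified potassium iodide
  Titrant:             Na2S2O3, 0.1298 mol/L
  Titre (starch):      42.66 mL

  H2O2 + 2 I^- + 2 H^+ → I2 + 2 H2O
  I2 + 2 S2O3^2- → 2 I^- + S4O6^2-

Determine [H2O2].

n(S2O3^2-) = 0.04266 × 0.1298 = 5.537 × 10^-3 mol
n(I2) = n(S2O3^2-)/2 = 2.769 × 10^-3 mol
n(H2O2) in the aliquot = 2.769 × 10^-3 mol (1:1 ratio)
[H2O2] = 2.769 × 10^-3 / 0.02454 = 0.1128 mol/L

0.1128 mol/L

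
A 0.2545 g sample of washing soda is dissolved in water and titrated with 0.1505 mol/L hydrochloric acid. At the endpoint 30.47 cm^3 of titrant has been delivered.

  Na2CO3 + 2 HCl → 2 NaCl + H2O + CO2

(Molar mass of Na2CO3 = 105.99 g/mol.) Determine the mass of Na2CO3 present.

n(HCl) = 0.03047 L × 0.1505 mol/L = 4.586 × 10^-3 mol
From the 1:2 ratio, n(Na2CO3) = 1/2 × 4.586 × 10^-3 = 2.293 × 10^-3 mol
mass of Na2CO3 = 2.293 × 10^-3 × 105.99 g/mol = 0.2430 g

0.2430 g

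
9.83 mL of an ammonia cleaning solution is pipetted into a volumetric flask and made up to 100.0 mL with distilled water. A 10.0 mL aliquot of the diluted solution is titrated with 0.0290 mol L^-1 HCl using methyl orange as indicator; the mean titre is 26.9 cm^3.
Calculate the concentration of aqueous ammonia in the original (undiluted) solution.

0.794 mol/L

NH3 + HCl → NH4Cl
n(HCl) = 0.0269 × 0.0290 = 7.80 × 10^-4 mol
n(NH3) in the aliquot = 7.80 × 10^-4 mol (1:1 ratio)
[NH3]_dilute = 7.80 × 10^-4 / 0.0100 = 0.0780 mol/L
Dilution factor = 100.0 / 9.83 = 10.17
[NH3]_stock = 0.0780 × 10.17 = 0.794 mol/L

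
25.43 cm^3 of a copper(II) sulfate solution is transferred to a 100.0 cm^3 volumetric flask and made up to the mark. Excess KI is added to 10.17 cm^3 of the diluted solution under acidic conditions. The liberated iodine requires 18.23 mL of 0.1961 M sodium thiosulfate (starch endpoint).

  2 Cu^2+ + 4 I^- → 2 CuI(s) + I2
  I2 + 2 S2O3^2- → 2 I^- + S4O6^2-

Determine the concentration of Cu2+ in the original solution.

n(S2O3^2-) = 0.01823 × 0.1961 = 3.575 × 10^-3 mol
n(I2) = n(S2O3^2-)/2 = 1.787 × 10^-3 mol
From the 2:1 ratio, n(Cu2+) in the aliquot = 2/1 × 1.787 × 10^-3 = 3.575 × 10^-3 mol
[Cu2+]_dilute = 3.575 × 10^-3 / 0.01017 = 0.3515 mol/L
[Cu2+]_original = 0.3515 × 100.0/25.43 = 1.382 mol/L

1.382 M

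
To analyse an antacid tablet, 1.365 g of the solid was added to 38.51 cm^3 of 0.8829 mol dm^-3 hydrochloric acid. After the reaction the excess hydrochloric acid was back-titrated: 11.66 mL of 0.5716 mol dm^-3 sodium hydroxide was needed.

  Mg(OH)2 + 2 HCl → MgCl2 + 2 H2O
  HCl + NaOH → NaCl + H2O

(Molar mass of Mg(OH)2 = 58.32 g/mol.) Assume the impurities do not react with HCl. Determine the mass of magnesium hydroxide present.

n(HCl) added = 0.03851 × 0.8829 = 0.03400 mol
n(NaOH) used in back-titration = 0.01166 × 0.5716 = 6.665 × 10^-3 mol
n(HCl) left over = 6.665 × 10^-3 mol (1:1 ratio)
n(HCl) consumed by analyte = 0.03400 − 6.665 × 10^-3 = 0.02734 mol
From the 1:2 ratio, n(Mg(OH)2) = 1/2 × 0.02734 = 0.01367 mol
mass of Mg(OH)2 = 0.01367 × 58.32 = 0.7971 g

0.7971 g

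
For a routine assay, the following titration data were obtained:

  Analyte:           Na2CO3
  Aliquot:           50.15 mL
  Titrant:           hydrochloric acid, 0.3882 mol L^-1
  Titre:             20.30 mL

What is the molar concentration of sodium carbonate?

0.07857 mol/L

Na2CO3 + 2 HCl → 2 NaCl + H2O + CO2
n(HCl) = 0.02030 L × 0.3882 mol/L = 7.880 × 10^-3 mol
From the 1:2 mole ratio, n(Na2CO3) = 1/2 × 7.880 × 10^-3 = 3.940 × 10^-3 mol
[Na2CO3] = 3.940 × 10^-3 mol / 0.05015 L = 0.07857 mol/L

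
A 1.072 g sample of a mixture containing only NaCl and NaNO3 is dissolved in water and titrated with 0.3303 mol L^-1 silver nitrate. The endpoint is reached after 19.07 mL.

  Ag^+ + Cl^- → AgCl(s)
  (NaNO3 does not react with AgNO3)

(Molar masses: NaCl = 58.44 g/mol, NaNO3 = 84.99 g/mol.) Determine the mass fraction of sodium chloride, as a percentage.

34.34 %

n(AgNO3) = 0.01907 × 0.3303 = 6.299 × 10^-3 mol
Let x = n(NaCl), y = n(NaNO3).
Titrant: 1x = 6.299 × 10^-3;  mass: 58.44x + 84.99y = 1.072
Solving, x = 6.299 × 10^-3 mol, y = 8.282 × 10^-3 mol
mass of NaCl = 6.299 × 10^-3 × 58.44 = 0.3681 g
% NaCl = 0.3681 / 1.072 × 100 = 34.34 %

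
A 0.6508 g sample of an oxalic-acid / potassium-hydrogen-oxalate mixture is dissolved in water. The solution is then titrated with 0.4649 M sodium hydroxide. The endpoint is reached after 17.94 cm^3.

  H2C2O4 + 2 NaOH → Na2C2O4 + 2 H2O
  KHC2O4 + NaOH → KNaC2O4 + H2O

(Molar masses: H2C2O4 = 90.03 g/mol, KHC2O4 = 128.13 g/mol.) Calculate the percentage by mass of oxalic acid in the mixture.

34.77 %

n(NaOH) = 0.01794 × 0.4649 = 8.340 × 10^-3 mol
Let x = n(H2C2O4), y = n(KHC2O4).
Titrant: 2x + 1y = 8.340 × 10^-3;  mass: 90.03x + 128.13y = 0.6508
Solving, x = 2.514 × 10^-3 mol, y = 3.313 × 10^-3 mol
mass of H2C2O4 = 2.514 × 10^-3 × 90.03 = 0.2263 g
% H2C2O4 = 0.2263 / 0.6508 × 100 = 34.77 %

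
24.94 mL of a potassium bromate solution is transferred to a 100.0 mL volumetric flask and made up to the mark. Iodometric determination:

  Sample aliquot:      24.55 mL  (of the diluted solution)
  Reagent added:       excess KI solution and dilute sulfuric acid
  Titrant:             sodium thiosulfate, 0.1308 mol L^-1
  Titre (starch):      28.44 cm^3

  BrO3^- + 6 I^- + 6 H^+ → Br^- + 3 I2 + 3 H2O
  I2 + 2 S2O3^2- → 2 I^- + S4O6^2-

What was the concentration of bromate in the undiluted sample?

n(S2O3^2-) = 0.02844 × 0.1308 = 3.720 × 10^-3 mol
n(I2) = n(S2O3^2-)/2 = 1.860 × 10^-3 mol
From the 1:3 ratio, n(BrO3^-) in the aliquot = 1/3 × 1.860 × 10^-3 = 6.200 × 10^-4 mol
[BrO3^-]_dilute = 6.200 × 10^-4 / 0.02455 = 0.02525 mol/L
[BrO3^-]_original = 0.02525 × 100.0/24.94 = 0.1013 mol/L

0.1013 mol/L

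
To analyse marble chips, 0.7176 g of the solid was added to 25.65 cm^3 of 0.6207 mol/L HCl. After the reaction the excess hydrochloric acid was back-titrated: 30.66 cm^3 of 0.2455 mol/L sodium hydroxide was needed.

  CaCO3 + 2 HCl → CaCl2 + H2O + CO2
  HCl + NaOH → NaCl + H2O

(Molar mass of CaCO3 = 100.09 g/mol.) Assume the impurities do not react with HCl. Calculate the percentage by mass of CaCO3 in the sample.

58.54 %

n(HCl) added = 0.02565 × 0.6207 = 0.01592 mol
n(NaOH) used in back-titration = 0.03066 × 0.2455 = 7.527 × 10^-3 mol
n(HCl) left over = 7.527 × 10^-3 mol (1:1 ratio)
n(HCl) consumed by analyte = 0.01592 − 7.527 × 10^-3 = 8.394 × 10^-3 mol
From the 1:2 ratio, n(CaCO3) = 1/2 × 8.394 × 10^-3 = 4.197 × 10^-3 mol
mass of CaCO3 = 4.197 × 10^-3 × 100.09 = 0.4201 g
% CaCO3 = 0.4201 / 0.7176 × 100 = 58.54 %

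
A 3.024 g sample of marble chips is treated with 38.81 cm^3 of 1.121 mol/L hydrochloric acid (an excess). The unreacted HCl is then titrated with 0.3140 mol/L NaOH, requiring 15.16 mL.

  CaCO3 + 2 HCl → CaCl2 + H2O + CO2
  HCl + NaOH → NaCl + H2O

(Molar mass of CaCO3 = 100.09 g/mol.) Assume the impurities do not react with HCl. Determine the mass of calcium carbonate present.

n(HCl) added = 0.03881 × 1.121 = 0.04351 mol
n(NaOH) used in back-titration = 0.01516 × 0.3140 = 4.760 × 10^-3 mol
n(HCl) left over = 4.760 × 10^-3 mol (1:1 ratio)
n(HCl) consumed by analyte = 0.04351 − 4.760 × 10^-3 = 0.03875 mol
From the 1:2 ratio, n(CaCO3) = 1/2 × 0.03875 = 0.01937 mol
mass of CaCO3 = 0.01937 × 100.09 = 1.939 g

1.939 g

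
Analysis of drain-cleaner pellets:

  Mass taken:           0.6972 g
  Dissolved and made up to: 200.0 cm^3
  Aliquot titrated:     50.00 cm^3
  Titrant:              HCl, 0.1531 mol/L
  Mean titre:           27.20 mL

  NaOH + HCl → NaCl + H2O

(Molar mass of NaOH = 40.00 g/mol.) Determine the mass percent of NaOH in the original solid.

n(HCl) per titration = 0.02720 × 0.1531 = 4.164 × 10^-3 mol
n(NaOH) in each aliquot = 4.164 × 10^-3 mol (1:1 ratio)
n(NaOH) in the whole flask = 4.164 × 10^-3 × 200.0/50.00 = 0.01666 mol
mass of NaOH = 0.01666 × 40.00 = 0.6663 g
% NaOH = 0.6663 / 0.6972 × 100 = 95.57 %

95.57 %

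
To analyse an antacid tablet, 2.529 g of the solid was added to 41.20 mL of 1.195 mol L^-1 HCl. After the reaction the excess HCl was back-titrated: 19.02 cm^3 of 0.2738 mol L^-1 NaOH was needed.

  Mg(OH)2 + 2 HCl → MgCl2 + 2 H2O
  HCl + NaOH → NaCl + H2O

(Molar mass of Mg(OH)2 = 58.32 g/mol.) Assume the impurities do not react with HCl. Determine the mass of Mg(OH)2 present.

n(HCl) added = 0.04120 × 1.195 = 0.04923 mol
n(NaOH) used in back-titration = 0.01902 × 0.2738 = 5.208 × 10^-3 mol
n(HCl) left over = 5.208 × 10^-3 mol (1:1 ratio)
n(HCl) consumed by analyte = 0.04923 − 5.208 × 10^-3 = 0.04403 mol
From the 1:2 ratio, n(Mg(OH)2) = 1/2 × 0.04403 = 0.02201 mol
mass of Mg(OH)2 = 0.02201 × 58.32 = 1.284 g

1.284 g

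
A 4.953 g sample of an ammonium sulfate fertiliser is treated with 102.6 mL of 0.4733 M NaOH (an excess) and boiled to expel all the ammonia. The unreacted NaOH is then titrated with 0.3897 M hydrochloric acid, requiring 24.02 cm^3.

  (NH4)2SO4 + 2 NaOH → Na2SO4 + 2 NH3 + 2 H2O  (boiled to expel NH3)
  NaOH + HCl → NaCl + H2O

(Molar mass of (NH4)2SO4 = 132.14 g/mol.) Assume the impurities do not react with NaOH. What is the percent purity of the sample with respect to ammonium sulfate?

52.29 %

n(NaOH) added = 0.1026 × 0.4733 = 0.04856 mol
n(HCl) used in back-titration = 0.02402 × 0.3897 = 9.361 × 10^-3 mol
n(NaOH) left over = 9.361 × 10^-3 mol (1:1 ratio)
n(NaOH) consumed by analyte = 0.04856 − 9.361 × 10^-3 = 0.03920 mol
From the 1:2 ratio, n((NH4)2SO4) = 1/2 × 0.03920 = 0.01960 mol
mass of (NH4)2SO4 = 0.01960 × 132.14 = 2.590 g
% (NH4)2SO4 = 2.590 / 4.953 × 100 = 52.29 %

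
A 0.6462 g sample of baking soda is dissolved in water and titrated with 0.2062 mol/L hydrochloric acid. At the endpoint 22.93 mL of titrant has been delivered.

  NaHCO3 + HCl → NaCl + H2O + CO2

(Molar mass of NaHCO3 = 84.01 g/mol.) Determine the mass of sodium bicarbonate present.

n(HCl) = 0.02293 L × 0.2062 mol/L = 4.728 × 10^-3 mol
n(NaHCO3) = 4.728 × 10^-3 mol (1:1 ratio)
mass of NaHCO3 = 4.728 × 10^-3 × 84.01 g/mol = 0.3972 g

0.3972 g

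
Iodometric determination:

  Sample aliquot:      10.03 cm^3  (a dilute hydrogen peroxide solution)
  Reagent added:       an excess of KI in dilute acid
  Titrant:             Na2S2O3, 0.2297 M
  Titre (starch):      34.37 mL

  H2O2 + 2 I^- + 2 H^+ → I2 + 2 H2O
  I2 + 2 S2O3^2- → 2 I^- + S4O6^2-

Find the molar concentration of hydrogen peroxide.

0.3936 M

n(S2O3^2-) = 0.03437 × 0.2297 = 7.895 × 10^-3 mol
n(I2) = n(S2O3^2-)/2 = 3.947 × 10^-3 mol
n(H2O2) in the aliquot = 3.947 × 10^-3 mol (1:1 ratio)
[H2O2] = 3.947 × 10^-3 / 0.01003 = 0.3936 mol/L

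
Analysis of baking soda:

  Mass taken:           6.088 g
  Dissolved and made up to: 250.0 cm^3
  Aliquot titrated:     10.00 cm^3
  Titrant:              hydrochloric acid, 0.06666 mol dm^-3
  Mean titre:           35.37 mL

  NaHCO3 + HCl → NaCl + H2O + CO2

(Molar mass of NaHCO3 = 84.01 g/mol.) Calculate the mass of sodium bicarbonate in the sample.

n(HCl) per titration = 0.03537 × 0.06666 = 2.358 × 10^-3 mol
n(NaHCO3) in each aliquot = 2.358 × 10^-3 mol (1:1 ratio)
n(NaHCO3) in the whole flask = 2.358 × 10^-3 × 250.0/10.00 = 0.05894 mol
mass of NaHCO3 = 0.05894 × 84.01 = 4.952 g

4.952 g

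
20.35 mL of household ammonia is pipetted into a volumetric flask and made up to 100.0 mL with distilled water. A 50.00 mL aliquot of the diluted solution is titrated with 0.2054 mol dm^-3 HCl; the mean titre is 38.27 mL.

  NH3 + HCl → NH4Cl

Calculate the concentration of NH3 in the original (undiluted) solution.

n(HCl) = 0.03827 × 0.2054 = 7.861 × 10^-3 mol
n(NH3) in the aliquot = 7.861 × 10^-3 mol (1:1 ratio)
[NH3]_dilute = 7.861 × 10^-3 / 0.05000 = 0.1572 mol/L
Dilution factor = 100.0 / 20.35 = 4.914
[NH3]_stock = 0.1572 × 4.914 = 0.7725 mol/L

0.7725 mol/L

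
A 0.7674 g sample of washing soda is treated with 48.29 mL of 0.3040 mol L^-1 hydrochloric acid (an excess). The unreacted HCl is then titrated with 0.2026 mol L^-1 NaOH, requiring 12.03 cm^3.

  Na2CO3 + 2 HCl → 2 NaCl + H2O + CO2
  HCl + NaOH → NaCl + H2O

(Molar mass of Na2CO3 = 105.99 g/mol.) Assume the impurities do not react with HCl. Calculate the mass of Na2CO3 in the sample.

0.6488 g

n(HCl) added = 0.04829 × 0.3040 = 0.01468 mol
n(NaOH) used in back-titration = 0.01203 × 0.2026 = 2.437 × 10^-3 mol
n(HCl) left over = 2.437 × 10^-3 mol (1:1 ratio)
n(HCl) consumed by analyte = 0.01468 − 2.437 × 10^-3 = 0.01224 mol
From the 1:2 ratio, n(Na2CO3) = 1/2 × 0.01224 = 6.121 × 10^-3 mol
mass of Na2CO3 = 6.121 × 10^-3 × 105.99 = 0.6488 g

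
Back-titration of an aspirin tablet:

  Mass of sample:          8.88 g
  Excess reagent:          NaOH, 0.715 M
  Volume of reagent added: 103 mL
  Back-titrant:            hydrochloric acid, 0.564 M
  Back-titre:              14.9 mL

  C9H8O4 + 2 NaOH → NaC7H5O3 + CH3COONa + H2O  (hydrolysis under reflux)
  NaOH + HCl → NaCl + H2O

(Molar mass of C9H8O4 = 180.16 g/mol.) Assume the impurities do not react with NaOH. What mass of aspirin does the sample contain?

n(NaOH) added = 0.103 × 0.715 = 0.0736 mol
n(HCl) used in back-titration = 0.0149 × 0.564 = 8.40 × 10^-3 mol
n(NaOH) left over = 8.40 × 10^-3 mol (1:1 ratio)
n(NaOH) consumed by analyte = 0.0736 − 8.40 × 10^-3 = 0.0652 mol
From the 1:2 ratio, n(C9H8O4) = 1/2 × 0.0652 = 0.0326 mol
mass of C9H8O4 = 0.0326 × 180.16 = 5.88 g

5.88 g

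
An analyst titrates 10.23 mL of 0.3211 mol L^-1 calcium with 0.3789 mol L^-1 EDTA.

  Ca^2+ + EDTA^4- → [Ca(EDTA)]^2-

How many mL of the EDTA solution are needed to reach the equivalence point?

n(Ca2+) = 0.01023 L × 0.3211 mol/L = 3.285 × 10^-3 mol
n(EDTA) = 3.285 × 10^-3 mol (1:1 stoichiometry)
V(EDTA) = 3.285 × 10^-3 mol / 0.3789 mol/L = 0.008669 L = 8.669 mL

8.669 mL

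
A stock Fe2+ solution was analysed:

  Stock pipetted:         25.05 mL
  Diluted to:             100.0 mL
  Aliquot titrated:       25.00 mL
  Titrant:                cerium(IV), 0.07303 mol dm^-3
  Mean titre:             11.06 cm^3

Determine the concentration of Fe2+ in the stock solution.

0.1290 mol/L

Ce^4+ + Fe^2+ → Ce^3+ + Fe^3+
n(Ce4+) = 0.01106 × 0.07303 = 8.077 × 10^-4 mol
n(Fe2+) in the aliquot = 8.077 × 10^-4 mol (1:1 ratio)
[Fe2+]_dilute = 8.077 × 10^-4 / 0.02500 = 0.03231 mol/L
Dilution factor = 100.0 / 25.05 = 3.992
[Fe2+]_stock = 0.03231 × 3.992 = 0.1290 mol/L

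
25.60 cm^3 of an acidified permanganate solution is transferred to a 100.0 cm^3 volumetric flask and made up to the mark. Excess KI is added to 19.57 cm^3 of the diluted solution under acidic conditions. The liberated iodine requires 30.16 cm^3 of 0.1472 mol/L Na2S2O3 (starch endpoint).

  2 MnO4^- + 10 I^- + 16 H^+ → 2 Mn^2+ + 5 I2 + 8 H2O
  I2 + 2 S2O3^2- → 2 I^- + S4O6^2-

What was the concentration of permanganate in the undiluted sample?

0.1772 mol/L

n(S2O3^2-) = 0.03016 × 0.1472 = 4.440 × 10^-3 mol
n(I2) = n(S2O3^2-)/2 = 2.220 × 10^-3 mol
From the 2:5 ratio, n(MnO4^-) in the aliquot = 2/5 × 2.220 × 10^-3 = 8.879 × 10^-4 mol
[MnO4^-]_dilute = 8.879 × 10^-4 / 0.01957 = 0.04537 mol/L
[MnO4^-]_original = 0.04537 × 100.0/25.60 = 0.1772 mol/L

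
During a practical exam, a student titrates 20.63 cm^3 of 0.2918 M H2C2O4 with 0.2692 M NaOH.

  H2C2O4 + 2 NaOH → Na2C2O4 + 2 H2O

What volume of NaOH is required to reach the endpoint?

44.72 mL

n(H2C2O4) = 0.02063 L × 0.2918 mol/L = 6.020 × 10^-3 mol
From the 2:1 stoichiometry, n(NaOH) = 2/1 × 6.020 × 10^-3 = 0.01204 mol
V(NaOH) = 0.01204 mol / 0.2692 mol/L = 0.04472 L = 44.72 mL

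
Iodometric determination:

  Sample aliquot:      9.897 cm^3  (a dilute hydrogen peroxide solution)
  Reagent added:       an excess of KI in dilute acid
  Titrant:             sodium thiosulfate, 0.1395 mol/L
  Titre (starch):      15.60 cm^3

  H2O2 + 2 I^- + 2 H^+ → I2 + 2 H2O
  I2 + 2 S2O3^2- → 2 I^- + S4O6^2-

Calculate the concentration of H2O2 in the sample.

0.1099 mol/L

n(S2O3^2-) = 0.01560 × 0.1395 = 2.176 × 10^-3 mol
n(I2) = n(S2O3^2-)/2 = 1.088 × 10^-3 mol
n(H2O2) in the aliquot = 1.088 × 10^-3 mol (1:1 ratio)
[H2O2] = 1.088 × 10^-3 / 0.009897 = 0.1099 mol/L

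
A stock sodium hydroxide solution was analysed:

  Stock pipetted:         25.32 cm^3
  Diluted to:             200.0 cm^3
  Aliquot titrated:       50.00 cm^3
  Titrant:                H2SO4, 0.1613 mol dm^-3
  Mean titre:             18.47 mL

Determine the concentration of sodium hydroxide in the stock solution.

0.9413 mol/L

2 NaOH + H2SO4 → Na2SO4 + 2 H2O
n(H2SO4) = 0.01847 × 0.1613 = 2.979 × 10^-3 mol
From the 2:1 ratio, n(NaOH) in the aliquot = 2/1 × 2.979 × 10^-3 = 5.958 × 10^-3 mol
[NaOH]_dilute = 5.958 × 10^-3 / 0.05000 = 0.1192 mol/L
Dilution factor = 200.0 / 25.32 = 7.899
[NaOH]_stock = 0.1192 × 7.899 = 0.9413 mol/L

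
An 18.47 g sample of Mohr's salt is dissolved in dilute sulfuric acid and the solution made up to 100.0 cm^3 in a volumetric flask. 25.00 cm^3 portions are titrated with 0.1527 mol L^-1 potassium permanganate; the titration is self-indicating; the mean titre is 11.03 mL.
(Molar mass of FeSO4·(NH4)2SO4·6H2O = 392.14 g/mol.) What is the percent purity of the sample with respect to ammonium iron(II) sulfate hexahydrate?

MnO4^- + 5 Fe^2+ + 8 H^+ → Mn^2+ + 5 Fe^3+ + 4 H2O
n(KMnO4) per titration = 0.01103 × 0.1527 = 1.684 × 10^-3 mol
From the 5:1 ratio, n(FeSO4·(NH4)2SO4·6H2O) in each aliquot = 5/1 × 1.684 × 10^-3 = 8.421 × 10^-3 mol
n(FeSO4·(NH4)2SO4·6H2O) in the whole flask = 8.421 × 10^-3 × 100.0/25.00 = 0.03369 mol
mass of FeSO4·(NH4)2SO4·6H2O = 0.03369 × 392.14 = 13.21 g
% FeSO4·(NH4)2SO4·6H2O = 13.21 / 18.47 × 100 = 71.52 %

71.52 %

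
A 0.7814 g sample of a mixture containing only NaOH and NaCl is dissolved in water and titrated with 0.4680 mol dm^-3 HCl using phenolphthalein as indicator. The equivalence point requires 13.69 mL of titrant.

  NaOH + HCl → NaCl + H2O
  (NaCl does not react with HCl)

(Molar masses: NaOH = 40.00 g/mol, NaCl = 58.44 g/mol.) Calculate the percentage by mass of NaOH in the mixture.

n(HCl) = 0.01369 × 0.4680 = 6.407 × 10^-3 mol
Let x = n(NaOH), y = n(NaCl).
Titrant: 1x = 6.407 × 10^-3;  mass: 40.00x + 58.44y = 0.7814
Solving, x = 6.407 × 10^-3 mol, y = 8.986 × 10^-3 mol
mass of NaOH = 6.407 × 10^-3 × 40.00 = 0.2563 g
% NaOH = 0.2563 / 0.7814 × 100 = 32.80 %

32.80 %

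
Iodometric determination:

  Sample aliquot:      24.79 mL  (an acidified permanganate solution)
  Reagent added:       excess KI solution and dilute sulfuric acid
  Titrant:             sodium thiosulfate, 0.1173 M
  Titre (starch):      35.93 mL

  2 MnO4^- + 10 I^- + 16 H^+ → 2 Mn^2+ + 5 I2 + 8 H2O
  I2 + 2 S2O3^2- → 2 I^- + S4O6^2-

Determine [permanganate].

0.03400 M

n(S2O3^2-) = 0.03593 × 0.1173 = 4.215 × 10^-3 mol
n(I2) = n(S2O3^2-)/2 = 2.107 × 10^-3 mol
From the 2:5 ratio, n(MnO4^-) in the aliquot = 2/5 × 2.107 × 10^-3 = 8.429 × 10^-4 mol
[MnO4^-] = 8.429 × 10^-4 / 0.02479 = 0.03400 mol/L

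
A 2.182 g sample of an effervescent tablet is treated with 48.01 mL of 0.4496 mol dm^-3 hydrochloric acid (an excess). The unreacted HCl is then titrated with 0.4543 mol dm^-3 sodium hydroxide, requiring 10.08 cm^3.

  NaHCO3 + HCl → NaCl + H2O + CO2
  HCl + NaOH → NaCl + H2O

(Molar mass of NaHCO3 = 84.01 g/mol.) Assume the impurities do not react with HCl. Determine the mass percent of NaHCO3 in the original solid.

n(HCl) added = 0.04801 × 0.4496 = 0.02159 mol
n(NaOH) used in back-titration = 0.01008 × 0.4543 = 4.579 × 10^-3 mol
n(HCl) left over = 4.579 × 10^-3 mol (1:1 ratio)
n(HCl) consumed by analyte = 0.02159 − 4.579 × 10^-3 = 0.01701 mol
n(NaHCO3) = 0.01701 mol (1:1 ratio)
mass of NaHCO3 = 0.01701 × 84.01 = 1.429 g
% NaHCO3 = 1.429 / 2.182 × 100 = 65.48 %

65.48 %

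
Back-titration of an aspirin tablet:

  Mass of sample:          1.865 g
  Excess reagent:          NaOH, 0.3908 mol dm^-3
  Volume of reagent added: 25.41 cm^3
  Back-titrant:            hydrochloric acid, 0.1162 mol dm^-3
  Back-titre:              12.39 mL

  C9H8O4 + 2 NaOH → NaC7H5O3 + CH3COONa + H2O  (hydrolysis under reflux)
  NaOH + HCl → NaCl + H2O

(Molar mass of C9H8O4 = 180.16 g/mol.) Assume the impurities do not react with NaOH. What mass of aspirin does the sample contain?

0.7648 g

n(NaOH) added = 0.02541 × 0.3908 = 9.930 × 10^-3 mol
n(HCl) used in back-titration = 0.01239 × 0.1162 = 1.440 × 10^-3 mol
n(NaOH) left over = 1.440 × 10^-3 mol (1:1 ratio)
n(NaOH) consumed by analyte = 9.930 × 10^-3 − 1.440 × 10^-3 = 8.491 × 10^-3 mol
From the 1:2 ratio, n(C9H8O4) = 1/2 × 8.491 × 10^-3 = 4.245 × 10^-3 mol
mass of C9H8O4 = 4.245 × 10^-3 × 180.16 = 0.7648 g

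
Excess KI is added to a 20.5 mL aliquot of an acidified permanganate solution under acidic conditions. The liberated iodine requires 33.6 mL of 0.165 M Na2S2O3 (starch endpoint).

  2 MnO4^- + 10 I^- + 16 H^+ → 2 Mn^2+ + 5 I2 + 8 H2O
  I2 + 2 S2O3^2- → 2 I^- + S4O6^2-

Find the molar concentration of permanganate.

n(S2O3^2-) = 0.0336 × 0.165 = 5.54 × 10^-3 mol
n(I2) = n(S2O3^2-)/2 = 2.77 × 10^-3 mol
From the 2:5 ratio, n(MnO4^-) in the aliquot = 2/5 × 2.77 × 10^-3 = 1.11 × 10^-3 mol
[MnO4^-] = 1.11 × 10^-3 / 0.0205 = 0.0541 mol/L

0.0541 M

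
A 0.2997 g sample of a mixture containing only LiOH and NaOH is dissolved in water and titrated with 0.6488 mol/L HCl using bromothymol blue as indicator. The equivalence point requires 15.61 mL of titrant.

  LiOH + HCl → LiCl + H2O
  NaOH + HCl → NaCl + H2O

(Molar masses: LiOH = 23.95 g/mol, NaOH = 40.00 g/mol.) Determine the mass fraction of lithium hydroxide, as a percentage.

52.48 %

n(HCl) = 0.01561 × 0.6488 = 0.01013 mol
Let x = n(LiOH), y = n(NaOH).
Titrant: 1x + 1y = 0.01013;  mass: 23.95x + 40.00y = 0.2997
Solving, x = 6.568 × 10^-3 mol, y = 3.560 × 10^-3 mol
mass of LiOH = 6.568 × 10^-3 × 23.95 = 0.1573 g
% LiOH = 0.1573 / 0.2997 × 100 = 52.48 %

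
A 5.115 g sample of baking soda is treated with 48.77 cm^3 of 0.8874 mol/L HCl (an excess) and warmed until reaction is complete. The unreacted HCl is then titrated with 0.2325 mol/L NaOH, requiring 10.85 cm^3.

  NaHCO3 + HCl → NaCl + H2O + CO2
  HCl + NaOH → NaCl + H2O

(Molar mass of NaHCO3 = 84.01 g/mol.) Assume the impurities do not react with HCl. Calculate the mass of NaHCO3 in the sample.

n(HCl) added = 0.04877 × 0.8874 = 0.04328 mol
n(NaOH) used in back-titration = 0.01085 × 0.2325 = 2.523 × 10^-3 mol
n(HCl) left over = 2.523 × 10^-3 mol (1:1 ratio)
n(HCl) consumed by analyte = 0.04328 − 2.523 × 10^-3 = 0.04076 mol
n(NaHCO3) = 0.04076 mol (1:1 ratio)
mass of NaHCO3 = 0.04076 × 84.01 = 3.424 g

3.424 g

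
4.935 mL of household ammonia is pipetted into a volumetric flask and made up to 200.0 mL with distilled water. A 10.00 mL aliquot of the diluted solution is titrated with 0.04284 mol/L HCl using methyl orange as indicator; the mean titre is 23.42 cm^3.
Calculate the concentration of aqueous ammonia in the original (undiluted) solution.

NH3 + HCl → NH4Cl
n(HCl) = 0.02342 × 0.04284 = 1.003 × 10^-3 mol
n(NH3) in the aliquot = 1.003 × 10^-3 mol (1:1 ratio)
[NH3]_dilute = 1.003 × 10^-3 / 0.01000 = 0.1003 mol/L
Dilution factor = 200.0 / 4.935 = 40.53
[NH3]_stock = 0.1003 × 40.53 = 4.066 mol/L

4.066 mol/L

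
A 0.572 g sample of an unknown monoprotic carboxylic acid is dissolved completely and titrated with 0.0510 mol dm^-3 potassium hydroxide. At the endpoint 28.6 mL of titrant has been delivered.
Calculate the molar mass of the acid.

392 g/mol

n(KOH) = 0.0286 L × 0.0510 mol/L = 1.46 × 10^-3 mol
n(HA) = 1.46 × 10^-3 mol (1:1 ratio)
M = m / n = 0.572 g / 1.46 × 10^-3 mol = 392 g/mol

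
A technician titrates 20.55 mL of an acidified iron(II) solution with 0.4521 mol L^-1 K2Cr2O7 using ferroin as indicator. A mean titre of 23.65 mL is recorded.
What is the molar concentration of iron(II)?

3.122 mol/L

Cr2O7^2- + 6 Fe^2+ + 14 H^+ → 2 Cr^3+ + 6 Fe^3+ + 7 H2O
n(K2Cr2O7) = 0.02365 L × 0.4521 mol/L = 0.01069 mol
From the 6:1 mole ratio, n(Fe2+) = 6/1 × 0.01069 = 0.06415 mol
[Fe2+] = 0.06415 mol / 0.02055 L = 3.122 mol/L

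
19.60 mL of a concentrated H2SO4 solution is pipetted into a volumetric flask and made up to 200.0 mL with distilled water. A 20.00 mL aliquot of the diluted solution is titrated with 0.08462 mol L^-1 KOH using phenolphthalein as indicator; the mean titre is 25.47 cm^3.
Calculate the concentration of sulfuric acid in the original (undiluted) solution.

0.5498 mol/L

H2SO4 + 2 KOH → K2SO4 + 2 H2O
n(KOH) = 0.02547 × 0.08462 = 2.155 × 10^-3 mol
From the 1:2 ratio, n(H2SO4) in the aliquot = 1/2 × 2.155 × 10^-3 = 1.078 × 10^-3 mol
[H2SO4]_dilute = 1.078 × 10^-3 / 0.02000 = 0.05388 mol/L
Dilution factor = 200.0 / 19.60 = 10.20
[H2SO4]_stock = 0.05388 × 10.20 = 0.5498 mol/L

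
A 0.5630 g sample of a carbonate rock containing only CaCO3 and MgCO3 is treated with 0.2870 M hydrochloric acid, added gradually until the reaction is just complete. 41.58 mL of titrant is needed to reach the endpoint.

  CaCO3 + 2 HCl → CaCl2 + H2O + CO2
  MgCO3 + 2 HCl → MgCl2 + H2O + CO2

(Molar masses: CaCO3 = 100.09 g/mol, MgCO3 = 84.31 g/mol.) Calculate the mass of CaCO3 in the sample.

0.3802 g

n(HCl) = 0.04158 × 0.2870 = 0.01193 mol
Let x = n(CaCO3), y = n(MgCO3).
Titrant: 2x + 2y = 0.01193;  mass: 100.09x + 84.31y = 0.5630
Solving, x = 3.799 × 10^-3 mol, y = 2.168 × 10^-3 mol
mass of CaCO3 = 3.799 × 10^-3 × 100.09 = 0.3802 g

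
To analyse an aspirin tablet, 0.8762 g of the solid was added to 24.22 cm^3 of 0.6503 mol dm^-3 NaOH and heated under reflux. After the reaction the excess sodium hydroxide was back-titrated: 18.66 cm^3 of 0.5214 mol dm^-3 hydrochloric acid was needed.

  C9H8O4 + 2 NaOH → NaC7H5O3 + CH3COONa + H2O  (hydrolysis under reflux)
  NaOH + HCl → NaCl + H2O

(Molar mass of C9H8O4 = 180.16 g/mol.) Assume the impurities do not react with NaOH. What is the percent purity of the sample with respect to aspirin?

n(NaOH) added = 0.02422 × 0.6503 = 0.01575 mol
n(HCl) used in back-titration = 0.01866 × 0.5214 = 9.729 × 10^-3 mol
n(NaOH) left over = 9.729 × 10^-3 mol (1:1 ratio)
n(NaOH) consumed by analyte = 0.01575 − 9.729 × 10^-3 = 6.021 × 10^-3 mol
From the 1:2 ratio, n(C9H8O4) = 1/2 × 6.021 × 10^-3 = 3.010 × 10^-3 mol
mass of C9H8O4 = 3.010 × 10^-3 × 180.16 = 0.5424 g
% C9H8O4 = 0.5424 / 0.8762 × 100 = 61.90 %

61.90 %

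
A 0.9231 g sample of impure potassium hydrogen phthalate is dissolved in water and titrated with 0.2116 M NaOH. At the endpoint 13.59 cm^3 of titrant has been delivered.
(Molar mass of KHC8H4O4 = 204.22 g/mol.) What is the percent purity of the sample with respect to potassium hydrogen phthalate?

KHC8H4O4 + NaOH → KNaC8H4O4 + H2O
n(NaOH) = 0.01359 L × 0.2116 mol/L = 2.876 × 10^-3 mol
n(KHC8H4O4) = 2.876 × 10^-3 mol (1:1 ratio)
mass of KHC8H4O4 = 2.876 × 10^-3 × 204.22 g/mol = 0.5873 g
% KHC8H4O4 = 0.5873 / 0.9231 × 100 = 63.62 %

63.62 %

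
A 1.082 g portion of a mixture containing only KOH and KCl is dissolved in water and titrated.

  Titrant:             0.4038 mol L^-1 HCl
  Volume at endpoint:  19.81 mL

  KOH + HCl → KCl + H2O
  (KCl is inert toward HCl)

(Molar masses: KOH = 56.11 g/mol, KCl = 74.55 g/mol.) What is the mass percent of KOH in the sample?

n(HCl) = 0.01981 × 0.4038 = 7.999 × 10^-3 mol
Let x = n(KOH), y = n(KCl).
Titrant: 1x = 7.999 × 10^-3;  mass: 56.11x + 74.55y = 1.082
Solving, x = 7.999 × 10^-3 mol, y = 8.493 × 10^-3 mol
mass of KOH = 7.999 × 10^-3 × 56.11 = 0.4488 g
% KOH = 0.4488 / 1.082 × 100 = 41.48 %

41.48 %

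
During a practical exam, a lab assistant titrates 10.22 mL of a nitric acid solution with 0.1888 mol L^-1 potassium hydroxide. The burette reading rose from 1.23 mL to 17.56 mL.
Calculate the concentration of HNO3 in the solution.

0.3017 mol/L

HNO3 + KOH → KNO3 + H2O
n(KOH) = 0.01633 L × 0.1888 mol/L = 3.083 × 10^-3 mol
n(HNO3) = 3.083 × 10^-3 mol (1:1 mole ratio)
[HNO3] = 3.083 × 10^-3 mol / 0.01022 L = 0.3017 mol/L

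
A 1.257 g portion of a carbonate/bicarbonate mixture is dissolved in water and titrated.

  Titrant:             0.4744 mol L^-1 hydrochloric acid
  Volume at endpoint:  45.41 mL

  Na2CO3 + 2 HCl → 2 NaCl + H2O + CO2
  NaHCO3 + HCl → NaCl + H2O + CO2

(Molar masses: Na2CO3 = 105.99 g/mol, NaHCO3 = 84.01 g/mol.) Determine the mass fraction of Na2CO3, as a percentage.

75.14 %

n(HCl) = 0.04541 × 0.4744 = 0.02154 mol
Let x = n(Na2CO3), y = n(NaHCO3).
Titrant: 2x + 1y = 0.02154;  mass: 105.99x + 84.01y = 1.257
Solving, x = 8.912 × 10^-3 mol, y = 3.719 × 10^-3 mol
mass of Na2CO3 = 8.912 × 10^-3 × 105.99 = 0.9445 g
% Na2CO3 = 0.9445 / 1.257 × 100 = 75.14 %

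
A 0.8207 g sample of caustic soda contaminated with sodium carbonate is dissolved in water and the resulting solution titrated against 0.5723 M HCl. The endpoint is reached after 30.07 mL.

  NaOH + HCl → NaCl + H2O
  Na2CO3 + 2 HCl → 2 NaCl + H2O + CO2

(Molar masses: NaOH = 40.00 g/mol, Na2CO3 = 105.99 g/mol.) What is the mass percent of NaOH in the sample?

n(HCl) = 0.03007 × 0.5723 = 0.01721 mol
Let x = n(NaOH), y = n(Na2CO3).
Titrant: 1x + 2y = 0.01721;  mass: 40.00x + 105.99y = 0.8207
Solving, x = 7.025 × 10^-3 mol, y = 5.092 × 10^-3 mol
mass of NaOH = 7.025 × 10^-3 × 40.00 = 0.2810 g
% NaOH = 0.2810 / 0.8207 × 100 = 34.24 %

34.24 %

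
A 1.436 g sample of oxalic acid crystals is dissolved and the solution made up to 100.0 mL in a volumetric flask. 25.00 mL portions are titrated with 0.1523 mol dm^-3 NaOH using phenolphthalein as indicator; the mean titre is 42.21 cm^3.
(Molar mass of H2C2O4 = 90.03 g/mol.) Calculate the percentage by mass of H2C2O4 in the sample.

H2C2O4 + 2 NaOH → Na2C2O4 + 2 H2O
n(NaOH) per titration = 0.04221 × 0.1523 = 6.429 × 10^-3 mol
From the 1:2 ratio, n(H2C2O4) in each aliquot = 1/2 × 6.429 × 10^-3 = 3.214 × 10^-3 mol
n(H2C2O4) in the whole flask = 3.214 × 10^-3 × 100.0/25.00 = 0.01286 mol
mass of H2C2O4 = 0.01286 × 90.03 = 1.158 g
% H2C2O4 = 1.158 / 1.436 × 100 = 80.61 %

80.61 %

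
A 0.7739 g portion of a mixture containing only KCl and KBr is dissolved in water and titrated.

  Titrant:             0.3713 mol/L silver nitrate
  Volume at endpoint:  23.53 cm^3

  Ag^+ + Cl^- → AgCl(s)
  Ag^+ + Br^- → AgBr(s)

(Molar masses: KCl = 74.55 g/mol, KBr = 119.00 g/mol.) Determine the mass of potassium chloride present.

n(AgNO3) = 0.02353 × 0.3713 = 8.737 × 10^-3 mol
Let x = n(KCl), y = n(KBr).
Titrant: 1x + 1y = 8.737 × 10^-3;  mass: 74.55x + 119.00y = 0.7739
Solving, x = 5.979 × 10^-3 mol, y = 2.758 × 10^-3 mol
mass of KCl = 5.979 × 10^-3 × 74.55 = 0.4457 g

0.4457 g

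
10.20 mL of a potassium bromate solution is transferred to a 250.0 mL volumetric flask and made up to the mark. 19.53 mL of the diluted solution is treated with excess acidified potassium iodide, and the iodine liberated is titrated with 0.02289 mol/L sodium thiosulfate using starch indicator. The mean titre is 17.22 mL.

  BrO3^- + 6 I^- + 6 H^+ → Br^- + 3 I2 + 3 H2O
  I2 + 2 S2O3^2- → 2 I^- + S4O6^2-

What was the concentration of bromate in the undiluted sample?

n(S2O3^2-) = 0.01722 × 0.02289 = 3.942 × 10^-4 mol
n(I2) = n(S2O3^2-)/2 = 1.971 × 10^-4 mol
From the 1:3 ratio, n(BrO3^-) in the aliquot = 1/3 × 1.971 × 10^-4 = 6.569 × 10^-5 mol
[BrO3^-]_dilute = 6.569 × 10^-5 / 0.01953 = 0.003364 mol/L
[BrO3^-]_original = 0.003364 × 250.0/10.20 = 0.08245 mol/L

0.08245 mol/L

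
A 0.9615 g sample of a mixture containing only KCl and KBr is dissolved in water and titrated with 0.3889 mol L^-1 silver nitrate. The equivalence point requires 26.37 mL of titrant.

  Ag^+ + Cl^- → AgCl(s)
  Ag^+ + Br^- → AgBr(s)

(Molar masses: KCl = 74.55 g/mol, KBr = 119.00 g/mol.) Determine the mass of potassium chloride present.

0.4342 g

n(AgNO3) = 0.02637 × 0.3889 = 0.01026 mol
Let x = n(KCl), y = n(KBr).
Titrant: 1x + 1y = 0.01026;  mass: 74.55x + 119.00y = 0.9615
Solving, x = 5.824 × 10^-3 mol, y = 4.431 × 10^-3 mol
mass of KCl = 5.824 × 10^-3 × 74.55 = 0.4342 g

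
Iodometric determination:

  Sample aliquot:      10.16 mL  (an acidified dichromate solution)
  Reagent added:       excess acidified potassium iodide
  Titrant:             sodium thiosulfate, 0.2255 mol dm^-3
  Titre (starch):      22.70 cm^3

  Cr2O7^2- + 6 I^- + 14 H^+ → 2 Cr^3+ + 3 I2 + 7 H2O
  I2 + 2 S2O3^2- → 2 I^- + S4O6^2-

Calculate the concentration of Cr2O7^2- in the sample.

0.08397 mol/L

n(S2O3^2-) = 0.02270 × 0.2255 = 5.119 × 10^-3 mol
n(I2) = n(S2O3^2-)/2 = 2.559 × 10^-3 mol
From the 1:3 ratio, n(Cr2O7^2-) in the aliquot = 1/3 × 2.559 × 10^-3 = 8.531 × 10^-4 mol
[Cr2O7^2-] = 8.531 × 10^-4 / 0.01016 = 0.08397 mol/L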